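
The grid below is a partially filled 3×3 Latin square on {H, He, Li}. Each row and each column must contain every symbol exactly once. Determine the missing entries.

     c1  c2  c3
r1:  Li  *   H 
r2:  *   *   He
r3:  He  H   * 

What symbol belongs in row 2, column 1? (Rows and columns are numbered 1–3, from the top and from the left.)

At row 1, column 2: row 1 has {H,Li}; column 2 has {H}; that leaves He.
At row 2, column 1: row 2 has {He}; column 1 has {He,Li}; that leaves H.

H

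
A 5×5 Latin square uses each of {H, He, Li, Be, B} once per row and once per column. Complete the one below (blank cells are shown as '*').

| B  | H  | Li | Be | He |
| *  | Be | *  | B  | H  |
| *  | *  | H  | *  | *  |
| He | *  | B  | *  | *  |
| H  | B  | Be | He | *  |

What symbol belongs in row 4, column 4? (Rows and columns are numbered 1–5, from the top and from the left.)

(r2,c1) = Li
(r2,c3) = He
(r3,c1) = Be
(r3,c4) = Li
(r3,c5) = B
(r4,c2) = Li
(r4,c4) = H

H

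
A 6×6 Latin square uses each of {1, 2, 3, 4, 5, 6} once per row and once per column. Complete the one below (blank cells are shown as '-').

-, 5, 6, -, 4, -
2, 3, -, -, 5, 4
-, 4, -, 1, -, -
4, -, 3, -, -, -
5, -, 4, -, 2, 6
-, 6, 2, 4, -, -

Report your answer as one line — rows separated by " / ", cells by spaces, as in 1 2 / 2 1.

1 5 6 2 4 3 / 2 3 1 6 5 4 / 6 4 5 1 3 2 / 4 2 3 5 6 1 / 5 1 4 3 2 6 / 3 6 2 4 1 5

(r2,c3) = 1
(r2,c4) = 6
(r3,c3) = 5
(r5,c2) = 1
(r5,c4) = 3
(r1,c4) = 2
(r4,c2) = 2
(r4,c4) = 5
(r4,c6) = 1
(r1,c6) = 3
(r3,c6) = 2
(r4,c5) = 6
(r6,c6) = 5
(r1,c1) = 1
(r3,c5) = 3
(r6,c1) = 3
(r6,c5) = 1
(r3,c1) = 6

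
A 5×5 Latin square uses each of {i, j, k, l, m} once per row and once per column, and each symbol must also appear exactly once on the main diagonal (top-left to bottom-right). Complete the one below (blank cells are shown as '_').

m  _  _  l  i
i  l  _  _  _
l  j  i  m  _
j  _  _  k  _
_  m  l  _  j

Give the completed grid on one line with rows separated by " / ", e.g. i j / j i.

m k j l i / i l k j m / l j i m k / j i m k l / k m l i j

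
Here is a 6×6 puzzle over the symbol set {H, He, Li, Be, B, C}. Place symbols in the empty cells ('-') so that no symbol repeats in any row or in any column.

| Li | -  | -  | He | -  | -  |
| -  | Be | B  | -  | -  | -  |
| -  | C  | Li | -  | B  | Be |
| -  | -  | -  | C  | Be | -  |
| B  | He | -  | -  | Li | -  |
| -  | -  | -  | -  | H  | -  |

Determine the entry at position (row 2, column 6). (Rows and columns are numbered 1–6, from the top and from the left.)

H

(r1,c5): row 1 has {He,Li}; column 5 has {H,Li,Be,B}, so it must be C.
(r2,c5): row 2 has {Be,B}; column 5 has {H,Li,Be,B,C}, so it must be He.
(r3,c4): row 3 has {Li,Be,B,C}; column 4 has {He,C}, so it must be H.
(r5,c4): row 5 has {He,Li,B}; column 4 has {H,He,C}, so it must be Be.
(r2,c4): row 2 has {He,Be,B}; column 4 has {H,He,Be,C}, so it must be Li.
(r3,c1): row 3 has {H,Li,Be,B,C}; column 1 has {Li,B}, so it must be He.
(r4,c1): row 4 has {Be,C}; column 1 has {He,Li,B}, so it must be H.
(r4,c3): row 4 has {H,Be,C}; column 3 has {Li,B}, so it must be He.
(r6,c4): row 6 has {H}; column 4 has {H,He,Li,Be,C}, so it must be B.
(r2,c1): row 2 has {He,Li,Be,B}; column 1 has {H,He,Li,B}, so it must be C.
(r2,c6): row 2 has {He,Li,Be,B,C}; column 6 has {Be}, so it must be H.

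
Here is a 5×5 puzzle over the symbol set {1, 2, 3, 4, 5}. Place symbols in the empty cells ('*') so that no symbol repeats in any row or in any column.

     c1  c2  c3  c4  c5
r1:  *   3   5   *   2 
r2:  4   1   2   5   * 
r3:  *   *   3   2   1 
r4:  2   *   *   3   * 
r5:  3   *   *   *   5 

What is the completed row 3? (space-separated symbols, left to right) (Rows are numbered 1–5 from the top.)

(r1,c1) = 1
(r1,c4) = 4
(r2,c5) = 3
(r3,c1) = 5
(r3,c2) = 4

5 4 3 2 1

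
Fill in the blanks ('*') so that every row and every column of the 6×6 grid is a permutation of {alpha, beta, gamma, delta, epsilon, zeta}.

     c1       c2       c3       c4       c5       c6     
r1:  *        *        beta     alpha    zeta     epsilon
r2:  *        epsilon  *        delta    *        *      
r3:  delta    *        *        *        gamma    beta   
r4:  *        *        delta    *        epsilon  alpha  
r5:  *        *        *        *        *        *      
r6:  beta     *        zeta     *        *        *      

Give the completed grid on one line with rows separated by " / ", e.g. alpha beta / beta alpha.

gamma delta beta alpha zeta epsilon / alpha epsilon gamma delta beta zeta / delta alpha epsilon zeta gamma beta / zeta beta delta gamma epsilon alpha / epsilon zeta alpha beta delta gamma / beta gamma zeta epsilon alpha delta

At row 1, column 1: row 1 has {alpha,beta,epsilon,zeta}; column 1 has {beta,delta}; that leaves gamma.
At row 1, column 2: row 1 has {alpha,beta,gamma,epsilon,zeta}; column 2 has {epsilon}; that leaves delta.
At row 4, column 1: row 4 has {alpha,delta,epsilon}; column 1 has {beta,gamma,delta}; that leaves zeta.
At row 2, column 1: row 2 has {delta,epsilon}; column 1 has {beta,gamma,delta,zeta}; that leaves alpha.
At row 2, column 3: row 2 has {alpha,delta,epsilon}; column 3 has {beta,delta,zeta}; that leaves gamma.
At row 2, column 5: row 2 has {alpha,gamma,delta,epsilon}; column 5 has {gamma,epsilon,zeta}; that leaves beta.
At row 2, column 6: row 2 has {alpha,beta,gamma,delta,epsilon}; column 6 has {alpha,beta,epsilon}; that leaves zeta.
At row 5, column 1: row 5 is empty so far; column 1 has {alpha,beta,gamma,delta,zeta}; that leaves epsilon.
At row 5, column 3: row 5 has {epsilon}; column 3 has {beta,gamma,delta,zeta}; that leaves alpha.
At row 5, column 5: row 5 has {alpha,epsilon}; column 5 has {beta,gamma,epsilon,zeta}; that leaves delta.
At row 5, column 6: row 5 has {alpha,delta,epsilon}; column 6 has {alpha,beta,epsilon,zeta}; that leaves gamma.
At row 6, column 5: row 6 has {beta,zeta}; column 5 has {beta,gamma,delta,epsilon,zeta}; that leaves alpha.
At row 6, column 6: row 6 has {alpha,beta,zeta}; column 6 has {alpha,beta,gamma,epsilon,zeta}; that leaves delta.
At row 3, column 3: row 3 has {beta,gamma,delta}; column 3 has {alpha,beta,gamma,delta,zeta}; that leaves epsilon.
At row 3, column 4: row 3 has {beta,gamma,delta,epsilon}; column 4 has {alpha,delta}; that leaves zeta.
At row 5, column 4: row 5 has {alpha,gamma,delta,epsilon}; column 4 has {alpha,delta,zeta}; that leaves beta.
At row 6, column 2: row 6 has {alpha,beta,delta,zeta}; column 2 has {delta,epsilon}; that leaves gamma.
At row 6, column 4: row 6 has {alpha,beta,gamma,delta,zeta}; column 4 has {alpha,beta,delta,zeta}; that leaves epsilon.
At row 3, column 2: row 3 has {beta,gamma,delta,epsilon,zeta}; column 2 has {gamma,delta,epsilon}; that leaves alpha.
At row 4, column 2: row 4 has {alpha,delta,epsilon,zeta}; column 2 has {alpha,gamma,delta,epsilon}; that leaves beta.
At row 4, column 4: row 4 has {alpha,beta,delta,epsilon,zeta}; column 4 has {alpha,beta,delta,epsilon,zeta}; that leaves gamma.
At row 5, column 2: row 5 has {alpha,beta,gamma,delta,epsilon}; column 2 has {alpha,beta,gamma,delta,epsilon}; that leaves zeta.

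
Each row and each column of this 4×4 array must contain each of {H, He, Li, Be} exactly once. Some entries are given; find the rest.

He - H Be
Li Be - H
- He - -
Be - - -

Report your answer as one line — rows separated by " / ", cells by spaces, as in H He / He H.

(r1,c2) = Li
(r2,c3) = He
(r3,c1) = H
(r3,c4) = Li
(r4,c2) = H
(r4,c3) = Li
(r4,c4) = He
(r3,c3) = Be

He Li H Be / Li Be He H / H He Be Li / Be H Li He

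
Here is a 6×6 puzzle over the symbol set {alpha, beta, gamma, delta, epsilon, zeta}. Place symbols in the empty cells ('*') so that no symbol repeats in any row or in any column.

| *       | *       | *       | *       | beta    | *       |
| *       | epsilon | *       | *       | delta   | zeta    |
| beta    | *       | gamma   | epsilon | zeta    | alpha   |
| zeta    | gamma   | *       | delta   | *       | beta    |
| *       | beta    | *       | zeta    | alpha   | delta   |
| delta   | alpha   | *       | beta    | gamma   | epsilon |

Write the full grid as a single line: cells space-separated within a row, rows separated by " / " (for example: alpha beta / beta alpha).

epsilon zeta delta alpha beta gamma / alpha epsilon beta gamma delta zeta / beta delta gamma epsilon zeta alpha / zeta gamma alpha delta epsilon beta / gamma beta epsilon zeta alpha delta / delta alpha zeta beta gamma epsilon

(r1,c6) = gamma
(r3,c2) = delta
(r4,c5) = epsilon
(r5,c3) = epsilon
(r6,c3) = zeta
(r1,c2) = zeta
(r1,c4) = alpha
(r2,c4) = gamma
(r4,c3) = alpha
(r5,c1) = gamma
(r1,c1) = epsilon
(r1,c3) = delta
(r2,c1) = alpha
(r2,c3) = beta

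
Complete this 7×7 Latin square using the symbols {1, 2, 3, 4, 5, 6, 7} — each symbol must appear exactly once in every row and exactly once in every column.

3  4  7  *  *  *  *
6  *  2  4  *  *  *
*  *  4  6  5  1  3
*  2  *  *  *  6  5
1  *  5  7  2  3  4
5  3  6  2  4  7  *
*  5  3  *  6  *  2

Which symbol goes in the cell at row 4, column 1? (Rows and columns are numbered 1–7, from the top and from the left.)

4

(r1,c5) = 1
(r1,c7) = 6
(r2,c6) = 5
(r3,c2) = 7
(r4,c3) = 1
(r4,c4) = 3
(r4,c5) = 7
(r5,c2) = 6
(r6,c7) = 1
(r7,c4) = 1
(r7,c6) = 4
(r1,c4) = 5
(r1,c6) = 2
(r2,c2) = 1
(r2,c5) = 3
(r2,c7) = 7
(r3,c1) = 2
(r4,c1) = 4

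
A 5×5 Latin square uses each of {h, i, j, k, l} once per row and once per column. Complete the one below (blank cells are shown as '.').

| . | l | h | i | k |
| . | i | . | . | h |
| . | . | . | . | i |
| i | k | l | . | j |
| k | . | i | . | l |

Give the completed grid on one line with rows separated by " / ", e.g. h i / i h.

row 1 has {h,i,k,l}; column 1 has {i,k} — only j is left for (r1,c1).
row 2 has {h,i}; column 1 has {i,j,k} — only l is left for (r2,c1).
row 3 has {i}; column 1 has {i,j,k,l} — only h is left for (r3,c1).
row 3 has {h,i}; column 2 has {i,k,l} — only j is left for (r3,c2).
row 3 has {h,i,j}; column 3 has {h,i,l} — only k is left for (r3,c3).
row 3 has {h,i,j,k}; column 4 has {i} — only l is left for (r3,c4).
row 4 has {i,j,k,l}; column 4 has {i,l} — only h is left for (r4,c4).
row 5 has {i,k,l}; column 2 has {i,j,k,l} — only h is left for (r5,c2).
row 5 has {h,i,k,l}; column 4 has {h,i,l} — only j is left for (r5,c4).
row 2 has {h,i,l}; column 3 has {h,i,k,l} — only j is left for (r2,c3).
row 2 has {h,i,j,l}; column 4 has {h,i,j,l} — only k is left for (r2,c4).

j l h i k / l i j k h / h j k l i / i k l h j / k h i j l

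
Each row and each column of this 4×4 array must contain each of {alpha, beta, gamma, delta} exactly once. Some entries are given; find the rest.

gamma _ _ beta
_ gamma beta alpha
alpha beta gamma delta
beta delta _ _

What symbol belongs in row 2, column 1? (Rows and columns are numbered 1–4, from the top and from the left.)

delta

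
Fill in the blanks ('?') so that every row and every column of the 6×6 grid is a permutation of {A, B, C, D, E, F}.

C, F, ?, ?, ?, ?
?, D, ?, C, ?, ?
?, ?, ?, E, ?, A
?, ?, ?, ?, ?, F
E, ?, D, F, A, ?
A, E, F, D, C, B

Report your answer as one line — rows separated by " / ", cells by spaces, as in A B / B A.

(r2,c6) = E
(r5,c6) = C
(r1,c6) = D
(r5,c2) = B
(r3,c2) = C
(r3,c3) = B
(r4,c2) = A
(r4,c4) = B
(r1,c4) = A
(r2,c3) = A
(r4,c1) = D
(r4,c5) = E
(r1,c3) = E
(r1,c5) = B
(r2,c5) = F
(r3,c1) = F
(r3,c5) = D
(r4,c3) = C
(r2,c1) = B

C F E A B D / B D A C F E / F C B E D A / D A C B E F / E B D F A C / A E F D C B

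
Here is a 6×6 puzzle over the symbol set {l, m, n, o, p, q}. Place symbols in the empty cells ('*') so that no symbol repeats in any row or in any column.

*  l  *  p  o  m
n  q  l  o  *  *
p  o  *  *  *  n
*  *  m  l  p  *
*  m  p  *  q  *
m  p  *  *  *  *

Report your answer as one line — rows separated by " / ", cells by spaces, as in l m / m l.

At row 1, column 1: row 1 has {l,m,o,p}; column 1 has {m,n,p}; that leaves q.
At row 1, column 3: row 1 has {l,m,o,p,q}; column 3 has {l,m,p}; that leaves n.
At row 2, column 5: row 2 has {l,n,o,q}; column 5 has {o,p,q}; that leaves m.
At row 2, column 6: row 2 has {l,m,n,o,q}; column 6 has {m,n}; that leaves p.
At row 3, column 3: row 3 has {n,o,p}; column 3 has {l,m,n,p}; that leaves q.
At row 3, column 4: row 3 has {n,o,p,q}; column 4 has {l,o,p}; that leaves m.
At row 3, column 5: row 3 has {m,n,o,p,q}; column 5 has {m,o,p,q}; that leaves l.
At row 4, column 1: row 4 has {l,m,p}; column 1 has {m,n,p,q}; that leaves o.
At row 4, column 2: row 4 has {l,m,o,p}; column 2 has {l,m,o,p,q}; that leaves n.
At row 4, column 6: row 4 has {l,m,n,o,p}; column 6 has {m,n,p}; that leaves q.
At row 5, column 1: row 5 has {m,p,q}; column 1 has {m,n,o,p,q}; that leaves l.
At row 5, column 4: row 5 has {l,m,p,q}; column 4 has {l,m,o,p}; that leaves n.
At row 5, column 6: row 5 has {l,m,n,p,q}; column 6 has {m,n,p,q}; that leaves o.
At row 6, column 3: row 6 has {m,p}; column 3 has {l,m,n,p,q}; that leaves o.
At row 6, column 4: row 6 has {m,o,p}; column 4 has {l,m,n,o,p}; that leaves q.
At row 6, column 5: row 6 has {m,o,p,q}; column 5 has {l,m,o,p,q}; that leaves n.
At row 6, column 6: row 6 has {m,n,o,p,q}; column 6 has {m,n,o,p,q}; that leaves l.

q l n p o m / n q l o m p / p o q m l n / o n m l p q / l m p n q o / m p o q n l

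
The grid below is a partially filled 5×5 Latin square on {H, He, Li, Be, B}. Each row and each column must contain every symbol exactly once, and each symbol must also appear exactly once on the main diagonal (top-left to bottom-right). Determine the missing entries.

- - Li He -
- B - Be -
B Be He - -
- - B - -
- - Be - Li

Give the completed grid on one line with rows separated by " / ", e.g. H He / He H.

Be H Li He B / Li B H Be He / B Be He Li H / He Li B H Be / H He Be B Li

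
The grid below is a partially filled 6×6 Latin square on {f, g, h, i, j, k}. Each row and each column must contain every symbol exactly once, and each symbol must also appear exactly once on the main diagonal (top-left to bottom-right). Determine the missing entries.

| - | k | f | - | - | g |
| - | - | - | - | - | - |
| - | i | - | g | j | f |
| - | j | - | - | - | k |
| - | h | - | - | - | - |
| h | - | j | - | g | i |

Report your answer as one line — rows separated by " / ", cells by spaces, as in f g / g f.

row 1 has {f,g,k}; column 1 has {h}; the diagonal has {i} — only j is left for (r1,c1).
row 3 has {f,g,i,j}; column 1 has {h,j} — only k is left for (r3,c1).
row 3 has {f,g,i,j,k}; column 3 has {f,j}; the diagonal has {i,j} — only h is left for (r3,c3).
row 4 has {j,k}; column 4 has {g}; the diagonal has {h,i,j} — only f is left for (r4,c4).
row 5 has {h}; column 5 has {g,j}; the diagonal has {f,h,i,j} — only k is left for (r5,c5).
row 5 has {h,k}; column 6 has {f,g,i,k} — only j is left for (r5,c6).
row 6 has {g,h,i,j}; column 2 has {h,i,j,k} — only f is left for (r6,c2).
row 6 has {f,g,h,i,j}; column 4 has {f,g} — only k is left for (r6,c4).
row 2 is empty so far; column 2 has {f,h,i,j,k}; the diagonal has {f,h,i,j,k} — only g is left for (r2,c2).
row 2 has {g}; column 6 has {f,g,i,j,k} — only h is left for (r2,c6).
row 5 has {h,j,k}; column 4 has {f,g,k} — only i is left for (r5,c4).
row 1 has {f,g,j,k}; column 4 has {f,g,i,k} — only h is left for (r1,c4).
row 1 has {f,g,h,j,k}; column 5 has {g,j,k} — only i is left for (r1,c5).
row 2 has {g,h}; column 4 has {f,g,h,i,k} — only j is left for (r2,c4).
row 2 has {g,h,j}; column 5 has {g,i,j,k} — only f is left for (r2,c5).
row 4 has {f,j,k}; column 5 has {f,g,i,j,k} — only h is left for (r4,c5).
row 5 has {h,i,j,k}; column 3 has {f,h,j} — only g is left for (r5,c3).
row 2 has {f,g,h,j}; column 1 has {h,j,k} — only i is left for (r2,c1).
row 2 has {f,g,h,i,j}; column 3 has {f,g,h,j} — only k is left for (r2,c3).
row 4 has {f,h,j,k}; column 1 has {h,i,j,k} — only g is left for (r4,c1).
row 4 has {f,g,h,j,k}; column 3 has {f,g,h,j,k} — only i is left for (r4,c3).
row 5 has {g,h,i,j,k}; column 1 has {g,h,i,j,k} — only f is left for (r5,c1).

j k f h i g / i g k j f h / k i h g j f / g j i f h k / f h g i k j / h f j k g i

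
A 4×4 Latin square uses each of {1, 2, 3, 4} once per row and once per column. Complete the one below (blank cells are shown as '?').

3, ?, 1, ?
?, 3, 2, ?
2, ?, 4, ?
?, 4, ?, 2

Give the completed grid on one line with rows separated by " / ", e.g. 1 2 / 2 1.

(r1,c2): row 1 has {1,3}; column 2 has {3,4}, so it must be 2.
(r1,c4): row 1 has {1,2,3}; column 4 has {2}, so it must be 4.
(r2,c4): row 2 has {2,3}; column 4 has {2,4}, so it must be 1.
(r3,c2): row 3 has {2,4}; column 2 has {2,3,4}, so it must be 1.
(r3,c4): row 3 has {1,2,4}; column 4 has {1,2,4}, so it must be 3.
(r4,c1): row 4 has {2,4}; column 1 has {2,3}, so it must be 1.
(r4,c3): row 4 has {1,2,4}; column 3 has {1,2,4}, so it must be 3.
(r2,c1): row 2 has {1,2,3}; column 1 has {1,2,3}, so it must be 4.

3 2 1 4 / 4 3 2 1 / 2 1 4 3 / 1 4 3 2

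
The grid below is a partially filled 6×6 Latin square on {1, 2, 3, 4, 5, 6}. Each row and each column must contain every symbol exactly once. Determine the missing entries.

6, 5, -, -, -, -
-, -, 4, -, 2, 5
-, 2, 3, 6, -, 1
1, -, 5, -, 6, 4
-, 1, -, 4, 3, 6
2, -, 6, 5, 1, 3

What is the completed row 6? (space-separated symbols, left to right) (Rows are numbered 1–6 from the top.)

2 4 6 5 1 3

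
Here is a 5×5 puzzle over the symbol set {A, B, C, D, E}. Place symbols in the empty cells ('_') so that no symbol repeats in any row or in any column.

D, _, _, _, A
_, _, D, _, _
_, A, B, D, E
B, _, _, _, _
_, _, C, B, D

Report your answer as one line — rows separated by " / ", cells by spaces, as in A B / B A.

D B E C A / E C D A B / C A B D E / B D A E C / A E C B D

(r1,c3) = E
(r1,c4) = C
(r3,c1) = C
(r4,c3) = A
(r4,c4) = E
(r4,c5) = C
(r5,c2) = E
(r1,c2) = B
(r2,c2) = C
(r2,c4) = A
(r2,c5) = B
(r4,c2) = D
(r5,c1) = A
(r2,c1) = E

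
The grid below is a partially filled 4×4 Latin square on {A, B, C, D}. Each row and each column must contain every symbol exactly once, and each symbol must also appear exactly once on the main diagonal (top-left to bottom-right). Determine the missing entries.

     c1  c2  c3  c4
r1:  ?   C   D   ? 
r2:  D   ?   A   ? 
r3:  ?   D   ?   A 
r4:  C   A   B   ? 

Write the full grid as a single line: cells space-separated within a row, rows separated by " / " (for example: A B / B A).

A C D B / D B A C / B D C A / C A B D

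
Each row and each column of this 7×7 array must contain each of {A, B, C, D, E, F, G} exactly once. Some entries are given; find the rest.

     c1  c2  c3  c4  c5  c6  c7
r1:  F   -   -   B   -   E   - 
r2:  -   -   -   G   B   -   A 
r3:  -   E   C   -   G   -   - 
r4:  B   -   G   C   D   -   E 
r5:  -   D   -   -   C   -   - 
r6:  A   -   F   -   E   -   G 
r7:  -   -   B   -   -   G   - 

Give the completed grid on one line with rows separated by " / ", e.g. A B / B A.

At row 1, column 5: row 1 has {B,E,F}; column 5 has {B,C,D,E,G}; that leaves A.
At row 3, column 1: row 3 has {C,E,G}; column 1 has {A,B,F}; that leaves D.
At row 6, column 4: row 6 has {A,E,F,G}; column 4 has {B,C,G}; that leaves D.
At row 7, column 5: row 7 has {B,G}; column 5 has {A,B,C,D,E,G}; that leaves F.
At row 1, column 3: row 1 has {A,B,E,F}; column 3 has {B,C,F,G}; that leaves D.
At row 1, column 7: row 1 has {A,B,D,E,F}; column 7 has {A,E,G}; that leaves C.
At row 2, column 3: row 2 has {A,B,G}; column 3 has {B,C,D,F,G}; that leaves E.
At row 5, column 3: row 5 has {C,D}; column 3 has {B,C,D,E,F,G}; that leaves A.
At row 7, column 7: row 7 has {B,F,G}; column 7 has {A,C,E,G}; that leaves D.
At row 1, column 2: row 1 has {A,B,C,D,E,F}; column 2 has {D,E}; that leaves G.
At row 2, column 1: row 2 has {A,B,E,G}; column 1 has {A,B,D,F}; that leaves C.
At row 2, column 2: row 2 has {A,B,C,E,G}; column 2 has {D,E,G}; that leaves F.
At row 2, column 6: row 2 has {A,B,C,E,F,G}; column 6 has {E,G}; that leaves D.
At row 4, column 2: row 4 has {B,C,D,E,G}; column 2 has {D,E,F,G}; that leaves A.
At row 4, column 6: row 4 has {A,B,C,D,E,G}; column 6 has {D,E,G}; that leaves F.
At row 5, column 6: row 5 has {A,C,D}; column 6 has {D,E,F,G}; that leaves B.
At row 5, column 7: row 5 has {A,B,C,D}; column 7 has {A,C,D,E,G}; that leaves F.
At row 6, column 6: row 6 has {A,D,E,F,G}; column 6 has {B,D,E,F,G}; that leaves C.
At row 7, column 1: row 7 has {B,D,F,G}; column 1 has {A,B,C,D,F}; that leaves E.
At row 7, column 2: row 7 has {B,D,E,F,G}; column 2 has {A,D,E,F,G}; that leaves C.
At row 7, column 4: row 7 has {B,C,D,E,F,G}; column 4 has {B,C,D,G}; that leaves A.
At row 3, column 4: row 3 has {C,D,E,G}; column 4 has {A,B,C,D,G}; that leaves F.
At row 3, column 6: row 3 has {C,D,E,F,G}; column 6 has {B,C,D,E,F,G}; that leaves A.
At row 3, column 7: row 3 has {A,C,D,E,F,G}; column 7 has {A,C,D,E,F,G}; that leaves B.
At row 5, column 1: row 5 has {A,B,C,D,F}; column 1 has {A,B,C,D,E,F}; that leaves G.
At row 5, column 4: row 5 has {A,B,C,D,F,G}; column 4 has {A,B,C,D,F,G}; that leaves E.
At row 6, column 2: row 6 has {A,C,D,E,F,G}; column 2 has {A,C,D,E,F,G}; that leaves B.

F G D B A E C / C F E G B D A / D E C F G A B / B A G C D F E / G D A E C B F / A B F D E C G / E C B A F G D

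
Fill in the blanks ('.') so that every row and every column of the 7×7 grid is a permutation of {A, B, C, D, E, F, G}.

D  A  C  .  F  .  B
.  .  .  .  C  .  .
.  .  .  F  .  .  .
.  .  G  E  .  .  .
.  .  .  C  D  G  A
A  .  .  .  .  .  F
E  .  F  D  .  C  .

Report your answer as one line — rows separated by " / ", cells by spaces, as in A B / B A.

D A C G F E B / B G D A C F E / G D A F E B C / C F G E B A D / F E B C D G A / A C E B G D F / E B F D A C G

(r1,c4) = G
(r1,c6) = E
(r6,c4) = B
(r6,c6) = D
(r7,c7) = G
(r2,c4) = A
(r6,c3) = E
(r6,c5) = G
(r7,c2) = B
(r7,c5) = A
(r4,c5) = B
(r5,c3) = B
(r6,c2) = C
(r2,c3) = D
(r2,c7) = E
(r3,c3) = A
(r3,c5) = E
(r3,c6) = B
(r5,c1) = F
(r5,c2) = E
(r2,c6) = F
(r4,c1) = C
(r4,c6) = A
(r4,c7) = D
(r2,c2) = G
(r3,c1) = G
(r3,c2) = D
(r3,c7) = C
(r4,c2) = F
(r2,c1) = B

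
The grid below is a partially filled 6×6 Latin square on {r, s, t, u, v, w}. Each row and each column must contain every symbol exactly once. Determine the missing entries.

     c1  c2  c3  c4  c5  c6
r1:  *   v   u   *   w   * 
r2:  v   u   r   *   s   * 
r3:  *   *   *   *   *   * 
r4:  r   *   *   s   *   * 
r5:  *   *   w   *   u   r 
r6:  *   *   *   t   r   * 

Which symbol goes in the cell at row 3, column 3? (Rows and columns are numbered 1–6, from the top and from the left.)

(r1,c4) = r
(r2,c4) = w
(r2,c6) = t
(r5,c4) = v
(r1,c6) = s
(r3,c4) = u
(r1,c1) = t
(r5,c1) = s
(r5,c2) = t
(r3,c1) = w
(r3,c6) = v
(r4,c2) = w
(r4,c6) = u
(r6,c1) = u
(r6,c2) = s
(r6,c3) = v
(r6,c6) = w
(r3,c2) = r
(r3,c5) = t
(r4,c3) = t
(r4,c5) = v
(r3,c3) = s

s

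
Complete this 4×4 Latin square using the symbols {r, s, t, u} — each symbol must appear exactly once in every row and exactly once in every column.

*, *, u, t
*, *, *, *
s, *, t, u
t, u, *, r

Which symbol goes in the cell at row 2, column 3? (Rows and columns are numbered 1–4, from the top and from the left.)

r

(r1,c1) = r
(r1,c2) = s
(r2,c1) = u
(r2,c4) = s
(r3,c2) = r
(r4,c3) = s
(r2,c2) = t
(r2,c3) = r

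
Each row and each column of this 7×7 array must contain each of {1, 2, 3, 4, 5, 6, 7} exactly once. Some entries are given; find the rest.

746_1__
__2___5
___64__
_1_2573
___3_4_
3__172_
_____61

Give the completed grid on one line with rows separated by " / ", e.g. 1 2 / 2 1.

At row 1, column 4: row 1 has {1,4,6,7}; column 4 has {1,2,3,6}; that leaves 5.
At row 1, column 6: row 1 has {1,4,5,6,7}; column 6 has {2,4,6,7}; that leaves 3.
At row 1, column 7: row 1 has {1,3,4,5,6,7}; column 7 has {1,3,5}; that leaves 2.
At row 2, column 6: row 2 has {2,5}; column 6 has {2,3,4,6,7}; that leaves 1.
At row 3, column 6: row 3 has {4,6}; column 6 has {1,2,3,4,6,7}; that leaves 5.
At row 3, column 7: row 3 has {4,5,6}; column 7 has {1,2,3,5}; that leaves 7.
At row 4, column 3: row 4 has {1,2,3,5,7}; column 3 has {2,6}; that leaves 4.
At row 5, column 7: row 5 has {3,4}; column 7 has {1,2,3,5,7}; that leaves 6.
At row 6, column 3: row 6 has {1,2,3,7}; column 3 has {2,4,6}; that leaves 5.
At row 6, column 7: row 6 has {1,2,3,5,7}; column 7 has {1,2,3,5,6,7}; that leaves 4.
At row 4, column 1: row 4 has {1,2,3,4,5,7}; column 1 has {3,7}; that leaves 6.
At row 5, column 5: row 5 has {3,4,6}; column 5 has {1,4,5,7}; that leaves 2.
At row 6, column 2: row 6 has {1,2,3,4,5,7}; column 2 has {1,4}; that leaves 6.
At row 7, column 5: row 7 has {1,6}; column 5 has {1,2,4,5,7}; that leaves 3.
At row 2, column 1: row 2 has {1,2,5}; column 1 has {3,6,7}; that leaves 4.
At row 2, column 4: row 2 has {1,2,4,5}; column 4 has {1,2,3,5,6}; that leaves 7.
At row 2, column 5: row 2 has {1,2,4,5,7}; column 5 has {1,2,3,4,5,7}; that leaves 6.
At row 7, column 3: row 7 has {1,3,6}; column 3 has {2,4,5,6}; that leaves 7.
At row 7, column 4: row 7 has {1,3,6,7}; column 4 has {1,2,3,5,6,7}; that leaves 4.
At row 2, column 2: row 2 has {1,2,4,5,6,7}; column 2 has {1,4,6}; that leaves 3.
At row 3, column 2: row 3 has {4,5,6,7}; column 2 has {1,3,4,6}; that leaves 2.
At row 5, column 3: row 5 has {2,3,4,6}; column 3 has {2,4,5,6,7}; that leaves 1.
At row 7, column 2: row 7 has {1,3,4,6,7}; column 2 has {1,2,3,4,6}; that leaves 5.
At row 3, column 1: row 3 has {2,4,5,6,7}; column 1 has {3,4,6,7}; that leaves 1.
At row 3, column 3: row 3 has {1,2,4,5,6,7}; column 3 has {1,2,4,5,6,7}; that leaves 3.
At row 5, column 1: row 5 has {1,2,3,4,6}; column 1 has {1,3,4,6,7}; that leaves 5.
At row 5, column 2: row 5 has {1,2,3,4,5,6}; column 2 has {1,2,3,4,5,6}; that leaves 7.
At row 7, column 1: row 7 has {1,3,4,5,6,7}; column 1 has {1,3,4,5,6,7}; that leaves 2.

7 4 6 5 1 3 2 / 4 3 2 7 6 1 5 / 1 2 3 6 4 5 7 / 6 1 4 2 5 7 3 / 5 7 1 3 2 4 6 / 3 6 5 1 7 2 4 / 2 5 7 4 3 6 1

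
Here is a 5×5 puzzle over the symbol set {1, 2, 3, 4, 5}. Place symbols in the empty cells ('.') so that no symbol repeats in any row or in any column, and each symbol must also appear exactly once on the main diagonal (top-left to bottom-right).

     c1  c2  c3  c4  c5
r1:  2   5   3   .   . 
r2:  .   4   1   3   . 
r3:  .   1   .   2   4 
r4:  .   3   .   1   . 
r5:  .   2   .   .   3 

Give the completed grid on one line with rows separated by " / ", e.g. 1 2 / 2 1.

(r1,c4): row 1 has {2,3,5}; column 4 has {1,2,3}, so it must be 4.
(r1,c5): row 1 has {2,3,4,5}; column 5 has {3,4}, so it must be 1.
(r2,c1): row 2 has {1,3,4}; column 1 has {2}, so it must be 5.
(r2,c5): row 2 has {1,3,4,5}; column 5 has {1,3,4}, so it must be 2.
(r3,c1): row 3 has {1,2,4}; column 1 has {2,5}, so it must be 3.
(r3,c3): row 3 has {1,2,3,4}; column 3 has {1,3}; the diagonal has {1,2,3,4}, so it must be 5.
(r4,c1): row 4 has {1,3}; column 1 has {2,3,5}, so it must be 4.
(r4,c3): row 4 has {1,3,4}; column 3 has {1,3,5}, so it must be 2.
(r4,c5): row 4 has {1,2,3,4}; column 5 has {1,2,3,4}, so it must be 5.
(r5,c1): row 5 has {2,3}; column 1 has {2,3,4,5}, so it must be 1.
(r5,c3): row 5 has {1,2,3}; column 3 has {1,2,3,5}, so it must be 4.
(r5,c4): row 5 has {1,2,3,4}; column 4 has {1,2,3,4}, so it must be 5.

2 5 3 4 1 / 5 4 1 3 2 / 3 1 5 2 4 / 4 3 2 1 5 / 1 2 4 5 3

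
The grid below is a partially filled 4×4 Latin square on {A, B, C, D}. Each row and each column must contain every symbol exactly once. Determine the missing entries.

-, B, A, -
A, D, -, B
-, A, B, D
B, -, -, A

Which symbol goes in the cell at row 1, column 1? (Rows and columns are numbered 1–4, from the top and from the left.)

D

(r1,c4) = C
(r2,c3) = C
(r3,c1) = C
(r4,c2) = C
(r4,c3) = D
(r1,c1) = D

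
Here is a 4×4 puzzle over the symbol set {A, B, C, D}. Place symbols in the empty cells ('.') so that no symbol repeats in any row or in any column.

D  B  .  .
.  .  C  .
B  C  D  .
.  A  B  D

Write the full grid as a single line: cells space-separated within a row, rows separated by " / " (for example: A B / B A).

D B A C / A D C B / B C D A / C A B D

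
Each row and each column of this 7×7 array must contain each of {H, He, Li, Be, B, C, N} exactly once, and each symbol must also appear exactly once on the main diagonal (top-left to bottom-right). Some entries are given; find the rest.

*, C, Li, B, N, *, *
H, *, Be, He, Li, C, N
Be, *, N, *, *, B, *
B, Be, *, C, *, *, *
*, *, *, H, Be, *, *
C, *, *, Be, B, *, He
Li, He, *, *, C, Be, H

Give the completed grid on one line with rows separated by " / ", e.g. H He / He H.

He C Li B N H Be / H B Be He Li C N / Be H N Li He B C / B Be He C H N Li / N Li C H Be He B / C N H Be B Li He / Li He B N C Be H

Cell (r1,c1): row 1 has {Li,B,C,N}; column 1 has {H,Li,Be,B,C}; the diagonal has {H,Be,C,N} → He.
Cell (r1,c6): row 1 has {He,Li,B,C,N}; column 6 has {Be,B,C} → H.
Cell (r1,c7): row 1 has {H,He,Li,B,C,N}; column 7 has {H,He,N} → Be.
Cell (r2,c2): row 2 has {H,He,Li,Be,C,N}; column 2 has {He,Be,C}; the diagonal has {H,He,Be,C,N} → B.
Cell (r3,c4): row 3 has {Be,B,N}; column 4 has {H,He,Be,B,C} → Li.
Cell (r3,c7): row 3 has {Li,Be,B,N}; column 7 has {H,He,Be,N} → C.
Cell (r4,c7): row 4 has {Be,B,C}; column 7 has {H,He,Be,C,N} → Li.
Cell (r5,c1): row 5 has {H,Be}; column 1 has {H,He,Li,Be,B,C} → N.
Cell (r5,c2): row 5 has {H,Be,N}; column 2 has {He,Be,B,C} → Li.
Cell (r5,c6): row 5 has {H,Li,Be,N}; column 6 has {H,Be,B,C} → He.
Cell (r5,c7): row 5 has {H,He,Li,Be,N}; column 7 has {H,He,Li,Be,C,N} → B.
Cell (r6,c3): row 6 has {He,Be,B,C}; column 3 has {Li,Be,N} → H.
Cell (r6,c6): row 6 has {H,He,Be,B,C}; column 6 has {H,He,Be,B,C}; the diagonal has {H,He,Be,B,C,N} → Li.
Cell (r7,c3): row 7 has {H,He,Li,Be,C}; column 3 has {H,Li,Be,N} → B.
Cell (r7,c4): row 7 has {H,He,Li,Be,B,C}; column 4 has {H,He,Li,Be,B,C} → N.
Cell (r3,c2): row 3 has {Li,Be,B,C,N}; column 2 has {He,Li,Be,B,C} → H.
Cell (r3,c5): row 3 has {H,Li,Be,B,C,N}; column 5 has {Li,Be,B,C,N} → He.
Cell (r4,c3): row 4 has {Li,Be,B,C}; column 3 has {H,Li,Be,B,N} → He.
Cell (r4,c5): row 4 has {He,Li,Be,B,C}; column 5 has {He,Li,Be,B,C,N} → H.
Cell (r4,c6): row 4 has {H,He,Li,Be,B,C}; column 6 has {H,He,Li,Be,B,C} → N.
Cell (r5,c3): row 5 has {H,He,Li,Be,B,N}; column 3 has {H,He,Li,Be,B,N} → C.
Cell (r6,c2): row 6 has {H,He,Li,Be,B,C}; column 2 has {H,He,Li,Be,B,C} → N.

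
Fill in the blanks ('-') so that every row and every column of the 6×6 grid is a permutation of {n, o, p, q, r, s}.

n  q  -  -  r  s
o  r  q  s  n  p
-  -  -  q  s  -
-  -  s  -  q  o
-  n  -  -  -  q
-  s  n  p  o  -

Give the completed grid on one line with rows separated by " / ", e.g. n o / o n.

n q p o r s / o r q s n p / p o r q s n / r p s n q o / s n o r p q / q s n p o r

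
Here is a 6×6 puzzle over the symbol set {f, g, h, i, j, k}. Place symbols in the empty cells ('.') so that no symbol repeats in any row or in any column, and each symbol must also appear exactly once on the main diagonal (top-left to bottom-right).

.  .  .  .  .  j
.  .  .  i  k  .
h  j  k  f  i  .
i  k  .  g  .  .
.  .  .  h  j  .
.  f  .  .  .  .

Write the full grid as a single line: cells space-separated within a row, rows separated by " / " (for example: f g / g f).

f g i k h j / j h g i k f / h j k f i g / i k j g f h / g i f h j k / k f h j g i

(r1,c1) = f
(r1,c4) = k
(r2,c2) = h
(r3,c6) = g
(r6,c4) = j
(r6,c6) = i
(r2,c6) = f
(r4,c6) = h
(r5,c6) = k
(r4,c5) = f
(r5,c1) = g
(r5,c2) = i
(r5,c3) = f
(r6,c1) = k
(r1,c2) = g
(r1,c5) = h
(r2,c1) = j
(r2,c3) = g
(r4,c3) = j
(r6,c3) = h
(r6,c5) = g
(r1,c3) = i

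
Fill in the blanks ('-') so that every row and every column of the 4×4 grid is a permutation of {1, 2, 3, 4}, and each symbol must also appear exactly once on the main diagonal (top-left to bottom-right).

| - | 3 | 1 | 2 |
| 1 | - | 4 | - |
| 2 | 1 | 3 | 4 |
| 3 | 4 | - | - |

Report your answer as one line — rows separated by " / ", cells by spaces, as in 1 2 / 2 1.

4 3 1 2 / 1 2 4 3 / 2 1 3 4 / 3 4 2 1

(r1,c1) = 4
(r2,c2) = 2
(r2,c4) = 3
(r4,c3) = 2
(r4,c4) = 1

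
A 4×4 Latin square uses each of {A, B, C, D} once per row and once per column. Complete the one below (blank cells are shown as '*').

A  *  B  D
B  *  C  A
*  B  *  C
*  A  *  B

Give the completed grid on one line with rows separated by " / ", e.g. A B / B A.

A C B D / B D C A / D B A C / C A D B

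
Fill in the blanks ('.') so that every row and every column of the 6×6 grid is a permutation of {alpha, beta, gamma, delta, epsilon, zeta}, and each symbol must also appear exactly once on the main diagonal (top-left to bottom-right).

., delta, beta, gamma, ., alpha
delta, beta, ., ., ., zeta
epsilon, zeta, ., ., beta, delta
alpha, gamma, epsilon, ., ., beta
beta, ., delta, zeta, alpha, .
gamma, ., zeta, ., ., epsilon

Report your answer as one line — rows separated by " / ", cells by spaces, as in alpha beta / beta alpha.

zeta delta beta gamma epsilon alpha / delta beta alpha epsilon gamma zeta / epsilon zeta gamma alpha beta delta / alpha gamma epsilon delta zeta beta / beta epsilon delta zeta alpha gamma / gamma alpha zeta beta delta epsilon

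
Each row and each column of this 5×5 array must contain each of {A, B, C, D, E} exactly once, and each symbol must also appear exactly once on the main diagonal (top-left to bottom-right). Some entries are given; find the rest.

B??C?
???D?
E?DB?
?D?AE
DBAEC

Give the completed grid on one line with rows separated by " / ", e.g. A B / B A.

B A E C D / A E C D B / E C D B A / C D B A E / D B A E C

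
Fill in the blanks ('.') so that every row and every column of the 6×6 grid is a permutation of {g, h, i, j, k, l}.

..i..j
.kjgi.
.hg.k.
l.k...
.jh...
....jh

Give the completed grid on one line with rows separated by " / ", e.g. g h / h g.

k l i h g j / h k j g i l / j h g l k i / l i k j h g / g j h i l k / i g l k j h

At row 2, column 1: row 2 has {g,i,j,k}; column 1 has {l}; that leaves h.
At row 2, column 6: row 2 has {g,h,i,j,k}; column 6 has {h,j}; that leaves l.
At row 3, column 6: row 3 has {g,h,k}; column 6 has {h,j,l}; that leaves i.
At row 4, column 6: row 4 has {k,l}; column 6 has {h,i,j,l}; that leaves g.
At row 5, column 6: row 5 has {h,j}; column 6 has {g,h,i,j,l}; that leaves k.
At row 6, column 3: row 6 has {h,j}; column 3 has {g,h,i,j,k}; that leaves l.
At row 3, column 1: row 3 has {g,h,i,k}; column 1 has {h,l}; that leaves j.
At row 3, column 4: row 3 has {g,h,i,j,k}; column 4 has {g}; that leaves l.
At row 4, column 2: row 4 has {g,k,l}; column 2 has {h,j,k}; that leaves i.
At row 4, column 5: row 4 has {g,i,k,l}; column 5 has {i,j,k}; that leaves h.
At row 5, column 4: row 5 has {h,j,k}; column 4 has {g,l}; that leaves i.
At row 6, column 2: row 6 has {h,j,l}; column 2 has {h,i,j,k}; that leaves g.
At row 6, column 4: row 6 has {g,h,j,l}; column 4 has {g,i,l}; that leaves k.
At row 1, column 2: row 1 has {i,j}; column 2 has {g,h,i,j,k}; that leaves l.
At row 1, column 4: row 1 has {i,j,l}; column 4 has {g,i,k,l}; that leaves h.
At row 1, column 5: row 1 has {h,i,j,l}; column 5 has {h,i,j,k}; that leaves g.
At row 4, column 4: row 4 has {g,h,i,k,l}; column 4 has {g,h,i,k,l}; that leaves j.
At row 5, column 1: row 5 has {h,i,j,k}; column 1 has {h,j,l}; that leaves g.
At row 5, column 5: row 5 has {g,h,i,j,k}; column 5 has {g,h,i,j,k}; that leaves l.
At row 6, column 1: row 6 has {g,h,j,k,l}; column 1 has {g,h,j,l}; that leaves i.
At row 1, column 1: row 1 has {g,h,i,j,l}; column 1 has {g,h,i,j,l}; that leaves k.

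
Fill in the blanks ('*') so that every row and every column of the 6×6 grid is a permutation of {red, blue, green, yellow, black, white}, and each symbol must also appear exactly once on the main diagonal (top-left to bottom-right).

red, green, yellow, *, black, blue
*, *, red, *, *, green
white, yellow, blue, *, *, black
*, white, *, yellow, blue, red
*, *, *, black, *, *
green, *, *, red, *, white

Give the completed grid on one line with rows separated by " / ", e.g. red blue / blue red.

red green yellow white black blue / yellow black red blue white green / white yellow blue green red black / black white green yellow blue red / blue red white black green yellow / green blue black red yellow white

Cell (r1,c4): row 1 has {red,blue,green,yellow,black}; column 4 has {red,yellow,black} → white.
Cell (r2,c2): row 2 has {red,green}; column 2 has {green,yellow,white}; the diagonal has {red,blue,yellow,white} → black.
Cell (r2,c4): row 2 has {red,green,black}; column 4 has {red,yellow,black,white} → blue.
Cell (r3,c4): row 3 has {blue,yellow,black,white}; column 4 has {red,blue,yellow,black,white} → green.
Cell (r3,c5): row 3 has {blue,green,yellow,black,white}; column 5 has {blue,black} → red.
Cell (r4,c1): row 4 has {red,blue,yellow,white}; column 1 has {red,green,white} → black.
Cell (r4,c3): row 4 has {red,blue,yellow,black,white}; column 3 has {red,blue,yellow} → green.
Cell (r5,c3): row 5 has {black}; column 3 has {red,blue,green,yellow} → white.
Cell (r5,c5): row 5 has {black,white}; column 5 has {red,blue,black}; the diagonal has {red,blue,yellow,black,white} → green.
Cell (r5,c6): row 5 has {green,black,white}; column 6 has {red,blue,green,black,white} → yellow.
Cell (r6,c2): row 6 has {red,green,white}; column 2 has {green,yellow,black,white} → blue.
Cell (r6,c3): row 6 has {red,blue,green,white}; column 3 has {red,blue,green,yellow,white} → black.
Cell (r6,c5): row 6 has {red,blue,green,black,white}; column 5 has {red,blue,green,black} → yellow.
Cell (r2,c1): row 2 has {red,blue,green,black}; column 1 has {red,green,black,white} → yellow.
Cell (r2,c5): row 2 has {red,blue,green,yellow,black}; column 5 has {red,blue,green,yellow,black} → white.
Cell (r5,c1): row 5 has {green,yellow,black,white}; column 1 has {red,green,yellow,black,white} → blue.
Cell (r5,c2): row 5 has {blue,green,yellow,black,white}; column 2 has {blue,green,yellow,black,white} → red.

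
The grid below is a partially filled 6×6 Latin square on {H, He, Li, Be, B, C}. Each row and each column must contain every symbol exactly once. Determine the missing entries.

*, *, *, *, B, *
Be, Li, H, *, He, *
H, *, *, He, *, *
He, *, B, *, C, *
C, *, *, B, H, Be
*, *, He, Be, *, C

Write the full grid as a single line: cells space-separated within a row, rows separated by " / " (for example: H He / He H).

Li C Be H B He / Be Li H C He B / H B C He Be Li / He Be B Li C H / C He Li B H Be / B H He Be Li C

row 1 has {B}; column 1 has {H,He,Be,C} — only Li is left for (r1,c1).
row 2 has {H,He,Li,Be}; column 4 has {He,Be,B} — only C is left for (r2,c4).
row 2 has {H,He,Li,Be,C}; column 6 has {Be,C} — only B is left for (r2,c6).
row 3 has {H,He}; column 6 has {Be,B,C} — only Li is left for (r3,c6).
row 4 has {He,B,C}; column 6 has {Li,Be,B,C} — only H is left for (r4,c6).
row 5 has {H,Be,B,C}; column 2 has {Li} — only He is left for (r5,c2).
row 5 has {H,He,Be,B,C}; column 3 has {H,He,B} — only Li is left for (r5,c3).
row 6 has {He,Be,C}; column 1 has {H,He,Li,Be,C} — only B is left for (r6,c1).
row 6 has {He,Be,B,C}; column 2 has {He,Li} — only H is left for (r6,c2).
row 6 has {H,He,Be,B,C}; column 5 has {H,He,B,C} — only Li is left for (r6,c5).
row 1 has {Li,B}; column 4 has {He,Be,B,C} — only H is left for (r1,c4).
row 1 has {H,Li,B}; column 6 has {H,Li,Be,B,C} — only He is left for (r1,c6).
row 3 has {H,He,Li}; column 5 has {H,He,Li,B,C} — only Be is left for (r3,c5).
row 4 has {H,He,B,C}; column 2 has {H,He,Li} — only Be is left for (r4,c2).
row 4 has {H,He,Be,B,C}; column 4 has {H,He,Be,B,C} — only Li is left for (r4,c4).
row 1 has {H,He,Li,B}; column 2 has {H,He,Li,Be} — only C is left for (r1,c2).
row 1 has {H,He,Li,B,C}; column 3 has {H,He,Li,B} — only Be is left for (r1,c3).
row 3 has {H,He,Li,Be}; column 2 has {H,He,Li,Be,C} — only B is left for (r3,c2).
row 3 has {H,He,Li,Be,B}; column 3 has {H,He,Li,Be,B} — only C is left for (r3,c3).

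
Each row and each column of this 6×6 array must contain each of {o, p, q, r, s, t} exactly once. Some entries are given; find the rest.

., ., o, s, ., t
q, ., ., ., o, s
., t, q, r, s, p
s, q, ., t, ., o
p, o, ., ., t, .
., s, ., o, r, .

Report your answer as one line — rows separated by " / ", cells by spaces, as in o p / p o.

At row 1, column 1: row 1 has {o,s,t}; column 1 has {p,q,s}; that leaves r.
At row 1, column 2: row 1 has {o,r,s,t}; column 2 has {o,q,s,t}; that leaves p.
At row 1, column 5: row 1 has {o,p,r,s,t}; column 5 has {o,r,s,t}; that leaves q.
At row 2, column 2: row 2 has {o,q,s}; column 2 has {o,p,q,s,t}; that leaves r.
At row 2, column 4: row 2 has {o,q,r,s}; column 4 has {o,r,s,t}; that leaves p.
At row 3, column 1: row 3 has {p,q,r,s,t}; column 1 has {p,q,r,s}; that leaves o.
At row 4, column 5: row 4 has {o,q,s,t}; column 5 has {o,q,r,s,t}; that leaves p.
At row 5, column 4: row 5 has {o,p,t}; column 4 has {o,p,r,s,t}; that leaves q.
At row 5, column 6: row 5 has {o,p,q,t}; column 6 has {o,p,s,t}; that leaves r.
At row 6, column 1: row 6 has {o,r,s}; column 1 has {o,p,q,r,s}; that leaves t.
At row 6, column 3: row 6 has {o,r,s,t}; column 3 has {o,q}; that leaves p.
At row 6, column 6: row 6 has {o,p,r,s,t}; column 6 has {o,p,r,s,t}; that leaves q.
At row 2, column 3: row 2 has {o,p,q,r,s}; column 3 has {o,p,q}; that leaves t.
At row 4, column 3: row 4 has {o,p,q,s,t}; column 3 has {o,p,q,t}; that leaves r.
At row 5, column 3: row 5 has {o,p,q,r,t}; column 3 has {o,p,q,r,t}; that leaves s.

r p o s q t / q r t p o s / o t q r s p / s q r t p o / p o s q t r / t s p o r q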